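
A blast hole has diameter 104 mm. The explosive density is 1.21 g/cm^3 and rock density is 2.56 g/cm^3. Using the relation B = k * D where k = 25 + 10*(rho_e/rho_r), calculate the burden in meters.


3.0916 m

First, compute k:
rho_e / rho_r = 1.21 / 2.56 = 0.47265625
k = 25 + 10 * 0.47265625 = 29.7265625
Then, compute burden:
B = k * D / 1000 = 29.7265625 * 104 / 1000
= 3091.5625 / 1000
= 3.0916 m


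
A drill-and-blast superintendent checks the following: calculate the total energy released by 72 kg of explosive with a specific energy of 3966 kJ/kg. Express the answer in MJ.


Energy = mass * specific_energy / 1000
= 72 * 3966 / 1000
= 285552 / 1000
= 285.552 MJ

285.552 MJ


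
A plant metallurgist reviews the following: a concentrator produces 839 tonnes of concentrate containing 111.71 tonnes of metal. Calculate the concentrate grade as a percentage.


13.3147%

Grade = (metal in concentrate / concentrate mass) * 100
= (111.71 / 839) * 100
= 0.1331466031 * 100
= 13.3147%


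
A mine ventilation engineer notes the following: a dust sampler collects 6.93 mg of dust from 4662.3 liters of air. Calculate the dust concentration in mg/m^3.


1.4864 mg/m^3

Convert liters to m^3: 1 m^3 = 1000 L
Concentration = mass / volume * 1000
= 6.93 / 4662.3 * 1000
= 0.001486390837 * 1000
= 1.4864 mg/m^3


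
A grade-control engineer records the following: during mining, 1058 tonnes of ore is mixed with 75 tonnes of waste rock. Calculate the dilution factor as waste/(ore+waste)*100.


Total material = ore + waste
= 1058 + 75 = 1133 tonnes
Dilution = waste / total * 100
= 75 / 1133 * 100
= 0.06619593998 * 100
= 6.6196%

6.6196%


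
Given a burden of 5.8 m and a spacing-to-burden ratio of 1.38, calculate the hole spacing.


8.004 m

Spacing = burden * ratio
= 5.8 * 1.38
= 8.004 m


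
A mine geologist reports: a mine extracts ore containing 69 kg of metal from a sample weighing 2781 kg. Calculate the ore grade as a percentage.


Ore grade = (metal mass / ore mass) * 100
= (69 / 2781) * 100
= 0.02481121899 * 100
= 2.4811%

2.4811%


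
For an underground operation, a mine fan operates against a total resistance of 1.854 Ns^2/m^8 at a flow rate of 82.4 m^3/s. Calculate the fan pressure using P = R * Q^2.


Compute Q^2:
Q^2 = 82.4^2 = 6789.76
Compute pressure:
P = R * Q^2 = 1.854 * 6789.76
= 12588.215 Pa

12588.215 Pa


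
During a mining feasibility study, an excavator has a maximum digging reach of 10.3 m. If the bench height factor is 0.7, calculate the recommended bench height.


Bench height = reach * factor
= 10.3 * 0.7
= 7.21 m

7.21 m


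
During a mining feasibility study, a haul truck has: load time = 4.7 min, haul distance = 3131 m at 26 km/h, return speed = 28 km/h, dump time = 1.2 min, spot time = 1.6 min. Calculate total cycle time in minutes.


Convert haul speed to m/min: 26 * 1000/60 = 433.3333333 m/min
Haul time = 3131 / 433.3333333 = 7.225384615 min
Convert return speed to m/min: 28 * 1000/60 = 466.6666667 m/min
Return time = 3131 / 466.6666667 = 6.709285714 min
Total cycle time:
= 4.7 + 7.225384615 + 1.2 + 6.709285714 + 1.6
= 21.4347 min

21.4347 min


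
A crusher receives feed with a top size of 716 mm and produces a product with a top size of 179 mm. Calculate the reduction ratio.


Reduction ratio = feed size / product size
= 716 / 179
= 4.0

4.0


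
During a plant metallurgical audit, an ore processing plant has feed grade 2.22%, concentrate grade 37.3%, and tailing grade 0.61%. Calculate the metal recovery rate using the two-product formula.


Using the two-product formula:
R = 100 * c * (f - t) / (f * (c - t))
Numerator = 100 * 37.3 * (2.22 - 0.61)
= 100 * 37.3 * 1.61
= 6005.3
Denominator = 2.22 * (37.3 - 0.61)
= 2.22 * 36.69
= 81.4518
R = 6005.3 / 81.4518
= 73.7283%

73.7283%


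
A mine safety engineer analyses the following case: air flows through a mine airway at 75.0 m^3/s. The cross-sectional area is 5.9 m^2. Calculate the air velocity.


12.7119 m/s

Velocity = flow rate / cross-sectional area
= 75.0 / 5.9
= 12.7119 m/s


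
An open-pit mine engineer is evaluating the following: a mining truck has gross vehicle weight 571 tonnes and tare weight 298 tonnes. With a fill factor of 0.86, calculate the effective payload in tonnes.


Maximum payload = gross - tare
= 571 - 298 = 273 tonnes
Effective payload = max payload * fill factor
= 273 * 0.86
= 234.78 tonnes

234.78 tonnes


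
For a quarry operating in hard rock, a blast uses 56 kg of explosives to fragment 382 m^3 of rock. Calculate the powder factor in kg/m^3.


Powder factor = explosive mass / rock volume
= 56 / 382
= 0.1466 kg/m^3

0.1466 kg/m^3


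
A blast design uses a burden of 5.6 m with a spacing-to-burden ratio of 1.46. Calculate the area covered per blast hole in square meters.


First, find the spacing:
Spacing = burden * ratio = 5.6 * 1.46
= 8.176 m
Then, calculate the area:
Area = burden * spacing = 5.6 * 8.176
= 45.7856 m^2

45.7856 m^2


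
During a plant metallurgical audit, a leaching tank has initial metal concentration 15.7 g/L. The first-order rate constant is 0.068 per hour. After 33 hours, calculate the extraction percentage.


89.3966%

Compute the exponent:
-k * t = -0.068 * 33 = -2.244
Remaining concentration:
C = 15.7 * exp(-2.244)
= 15.7 * 0.1060335209
= 1.664726278 g/L
Extracted = 15.7 - 1.664726278 = 14.03527372 g/L
Extraction % = 14.03527372 / 15.7 * 100
= 89.3966%


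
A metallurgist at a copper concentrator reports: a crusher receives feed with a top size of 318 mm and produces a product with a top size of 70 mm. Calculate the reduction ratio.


4.5429

Reduction ratio = feed size / product size
= 318 / 70
= 4.5429


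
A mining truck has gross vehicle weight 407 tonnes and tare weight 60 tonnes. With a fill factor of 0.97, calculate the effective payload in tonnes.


336.59 tonnes

Maximum payload = gross - tare
= 407 - 60 = 347 tonnes
Effective payload = max payload * fill factor
= 347 * 0.97
= 336.59 tonnes


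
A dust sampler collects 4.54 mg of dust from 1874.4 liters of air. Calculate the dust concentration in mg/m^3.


Convert liters to m^3: 1 m^3 = 1000 L
Concentration = mass / volume * 1000
= 4.54 / 1874.4 * 1000
= 0.002422108408 * 1000
= 2.4221 mg/m^3

2.4221 mg/m^3


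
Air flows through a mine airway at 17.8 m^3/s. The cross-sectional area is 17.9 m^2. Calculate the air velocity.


Velocity = flow rate / cross-sectional area
= 17.8 / 17.9
= 0.9944 m/s

0.9944 m/s


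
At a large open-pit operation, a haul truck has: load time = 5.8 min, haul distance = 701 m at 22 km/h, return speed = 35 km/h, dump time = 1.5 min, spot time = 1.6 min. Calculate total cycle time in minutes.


Convert haul speed to m/min: 22 * 1000/60 = 366.6666667 m/min
Haul time = 701 / 366.6666667 = 1.911818182 min
Convert return speed to m/min: 35 * 1000/60 = 583.3333333 m/min
Return time = 701 / 583.3333333 = 1.201714286 min
Total cycle time:
= 5.8 + 1.911818182 + 1.5 + 1.201714286 + 1.6
= 12.0135 min

12.0135 min


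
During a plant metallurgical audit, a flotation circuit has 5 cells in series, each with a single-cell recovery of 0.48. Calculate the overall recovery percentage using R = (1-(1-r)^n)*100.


96.198%

Complement of single-cell recovery:
1 - r = 1 - 0.48 = 0.52
Raise to power n:
(1 - r)^5 = 0.52^5 = 0.0380204032
Overall recovery:
R = (1 - 0.0380204032) * 100
= 96.198%


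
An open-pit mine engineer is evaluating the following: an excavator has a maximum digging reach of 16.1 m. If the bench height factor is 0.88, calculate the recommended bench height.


Bench height = reach * factor
= 16.1 * 0.88
= 14.168 m

14.168 m


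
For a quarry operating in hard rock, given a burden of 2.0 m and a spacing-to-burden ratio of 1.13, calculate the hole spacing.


2.26 m

Spacing = burden * ratio
= 2.0 * 1.13
= 2.26 m


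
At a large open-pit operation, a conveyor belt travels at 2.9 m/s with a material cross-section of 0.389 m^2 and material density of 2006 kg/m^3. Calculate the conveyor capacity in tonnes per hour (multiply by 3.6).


Volumetric flow = speed * area
= 2.9 * 0.389 = 1.1281 m^3/s
Mass flow = volumetric * density
= 1.1281 * 2006 = 2262.9686 kg/s
Convert to t/h: multiply by 3.6
Capacity = 2262.9686 * 3.6
= 8146.687 t/h

8146.687 t/h


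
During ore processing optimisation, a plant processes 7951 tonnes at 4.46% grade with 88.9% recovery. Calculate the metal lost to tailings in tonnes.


Total metal in feed:
= 7951 * 4.46 / 100 = 354.6146 tonnes
Metal recovered:
= 354.6146 * 88.9 / 100 = 315.2523794 tonnes
Metal lost to tailings:
= 354.6146 - 315.2523794
= 39.3622 tonnes

39.3622 tonnes


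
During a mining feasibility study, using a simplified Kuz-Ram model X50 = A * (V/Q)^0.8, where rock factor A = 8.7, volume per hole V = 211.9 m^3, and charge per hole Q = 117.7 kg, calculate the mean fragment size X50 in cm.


13.9252 cm

Compute V/Q:
V/Q = 211.9 / 117.7 = 1.800339847
Raise to the power 0.8:
(V/Q)^0.8 = 1.800339847^0.8 = 1.600602884
Multiply by A:
X50 = 8.7 * 1.600602884
= 13.9252 cm


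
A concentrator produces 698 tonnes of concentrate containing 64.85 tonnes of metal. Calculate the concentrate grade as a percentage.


Grade = (metal in concentrate / concentrate mass) * 100
= (64.85 / 698) * 100
= 0.09290830946 * 100
= 9.2908%

9.2908%


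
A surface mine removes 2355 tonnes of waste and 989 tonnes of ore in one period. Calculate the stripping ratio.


2.3812

Stripping ratio = waste tonnage / ore tonnage
= 2355 / 989
= 2.3812


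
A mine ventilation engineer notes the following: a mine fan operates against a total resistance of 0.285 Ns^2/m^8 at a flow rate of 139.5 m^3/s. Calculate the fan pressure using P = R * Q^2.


5546.1713 Pa

Compute Q^2:
Q^2 = 139.5^2 = 19460.25
Compute pressure:
P = R * Q^2 = 0.285 * 19460.25
= 5546.1713 Pa


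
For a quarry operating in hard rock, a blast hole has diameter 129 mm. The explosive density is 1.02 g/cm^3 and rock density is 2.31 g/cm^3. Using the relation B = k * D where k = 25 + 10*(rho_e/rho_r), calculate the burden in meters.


First, compute k:
rho_e / rho_r = 1.02 / 2.31 = 0.4415584416
k = 25 + 10 * 0.4415584416 = 29.41558442
Then, compute burden:
B = k * D / 1000 = 29.41558442 * 129 / 1000
= 3794.61039 / 1000
= 3.7946 m

3.7946 m


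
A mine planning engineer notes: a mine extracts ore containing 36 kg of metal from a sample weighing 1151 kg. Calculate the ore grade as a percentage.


Ore grade = (metal mass / ore mass) * 100
= (36 / 1151) * 100
= 0.0312771503 * 100
= 3.1277%

3.1277%


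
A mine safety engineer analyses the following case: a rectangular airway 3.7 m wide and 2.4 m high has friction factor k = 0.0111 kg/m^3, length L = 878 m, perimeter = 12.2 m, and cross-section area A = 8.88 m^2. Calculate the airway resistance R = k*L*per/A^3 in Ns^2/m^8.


Compute the numerator:
k * L * per = 0.0111 * 878 * 12.2
= 118.89876
Compute the denominator:
A^3 = 8.88^3 = 700.227072
Resistance:
R = 118.89876 / 700.227072
= 0.1698 Ns^2/m^8

0.1698 Ns^2/m^8


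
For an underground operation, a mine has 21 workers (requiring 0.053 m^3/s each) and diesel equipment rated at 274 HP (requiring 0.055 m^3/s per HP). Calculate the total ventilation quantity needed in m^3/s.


16.183 m^3/s

Airflow for workers:
Q_people = 21 * 0.053 = 1.113 m^3/s
Airflow for diesel equipment:
Q_diesel = 274 * 0.055 = 15.07 m^3/s
Total ventilation:
Q_total = 1.113 + 15.07
= 16.183 m^3/s


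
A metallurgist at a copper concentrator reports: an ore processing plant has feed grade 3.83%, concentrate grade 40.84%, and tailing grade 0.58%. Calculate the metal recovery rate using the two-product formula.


86.0789%

Using the two-product formula:
R = 100 * c * (f - t) / (f * (c - t))
Numerator = 100 * 40.84 * (3.83 - 0.58)
= 100 * 40.84 * 3.25
= 13273.0
Denominator = 3.83 * (40.84 - 0.58)
= 3.83 * 40.26
= 154.1958
R = 13273.0 / 154.1958
= 86.0789%


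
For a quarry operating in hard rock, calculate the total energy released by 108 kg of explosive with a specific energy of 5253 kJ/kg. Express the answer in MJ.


Energy = mass * specific_energy / 1000
= 108 * 5253 / 1000
= 567324 / 1000
= 567.324 MJ

567.324 MJ


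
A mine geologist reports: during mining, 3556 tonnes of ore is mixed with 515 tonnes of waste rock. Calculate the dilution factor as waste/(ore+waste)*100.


12.6505%

Total material = ore + waste
= 3556 + 515 = 4071 tonnes
Dilution = waste / total * 100
= 515 / 4071 * 100
= 0.1265045443 * 100
= 12.6505%


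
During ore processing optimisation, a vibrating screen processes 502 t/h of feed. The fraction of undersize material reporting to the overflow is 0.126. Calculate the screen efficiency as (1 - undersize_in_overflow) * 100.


87.4%

Screen efficiency = (1 - fraction of undersize in overflow) * 100
= (1 - 0.126) * 100
= 0.874 * 100
= 87.4%


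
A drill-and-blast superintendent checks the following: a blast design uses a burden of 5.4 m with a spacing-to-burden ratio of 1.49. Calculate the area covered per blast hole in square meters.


43.4484 m^2

First, find the spacing:
Spacing = burden * ratio = 5.4 * 1.49
= 8.046 m
Then, calculate the area:
Area = burden * spacing = 5.4 * 8.046
= 43.4484 m^2


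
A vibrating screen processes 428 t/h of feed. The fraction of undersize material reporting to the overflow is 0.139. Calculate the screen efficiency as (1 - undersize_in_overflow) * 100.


86.1%

Screen efficiency = (1 - fraction of undersize in overflow) * 100
= (1 - 0.139) * 100
= 0.861 * 100
= 86.1%


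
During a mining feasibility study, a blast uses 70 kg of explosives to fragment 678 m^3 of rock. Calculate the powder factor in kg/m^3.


0.1032 kg/m^3

Powder factor = explosive mass / rock volume
= 70 / 678
= 0.1032 kg/m^3


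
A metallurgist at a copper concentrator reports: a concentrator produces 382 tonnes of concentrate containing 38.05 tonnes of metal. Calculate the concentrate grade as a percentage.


9.9607%

Grade = (metal in concentrate / concentrate mass) * 100
= (38.05 / 382) * 100
= 0.09960732984 * 100
= 9.9607%


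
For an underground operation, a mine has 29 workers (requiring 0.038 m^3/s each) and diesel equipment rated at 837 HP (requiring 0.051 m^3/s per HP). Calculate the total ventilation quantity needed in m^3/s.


43.789 m^3/s

Airflow for workers:
Q_people = 29 * 0.038 = 1.102 m^3/s
Airflow for diesel equipment:
Q_diesel = 837 * 0.051 = 42.687 m^3/s
Total ventilation:
Q_total = 1.102 + 42.687
= 43.789 m^3/s


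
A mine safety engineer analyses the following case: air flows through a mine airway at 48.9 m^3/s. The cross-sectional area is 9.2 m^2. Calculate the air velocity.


5.3152 m/s

Velocity = flow rate / cross-sectional area
= 48.9 / 9.2
= 5.3152 m/s


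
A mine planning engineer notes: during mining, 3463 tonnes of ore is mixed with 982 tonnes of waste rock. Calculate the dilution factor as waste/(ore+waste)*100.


22.0922%

Total material = ore + waste
= 3463 + 982 = 4445 tonnes
Dilution = waste / total * 100
= 982 / 4445 * 100
= 0.2209223847 * 100
= 22.0922%


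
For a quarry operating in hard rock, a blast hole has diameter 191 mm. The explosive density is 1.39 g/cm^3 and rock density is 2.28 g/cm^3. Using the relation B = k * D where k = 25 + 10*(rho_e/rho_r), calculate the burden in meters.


First, compute k:
rho_e / rho_r = 1.39 / 2.28 = 0.6096491228
k = 25 + 10 * 0.6096491228 = 31.09649123
Then, compute burden:
B = k * D / 1000 = 31.09649123 * 191 / 1000
= 5939.429825 / 1000
= 5.9394 m

5.9394 m


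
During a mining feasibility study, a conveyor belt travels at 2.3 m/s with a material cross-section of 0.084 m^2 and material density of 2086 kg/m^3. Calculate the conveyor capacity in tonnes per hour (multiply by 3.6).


1450.8547 t/h

Volumetric flow = speed * area
= 2.3 * 0.084 = 0.1932 m^3/s
Mass flow = volumetric * density
= 0.1932 * 2086 = 403.0152 kg/s
Convert to t/h: multiply by 3.6
Capacity = 403.0152 * 3.6
= 1450.8547 t/h


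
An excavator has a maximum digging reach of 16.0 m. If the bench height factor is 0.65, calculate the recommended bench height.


Bench height = reach * factor
= 16.0 * 0.65
= 10.4 m

10.4 m


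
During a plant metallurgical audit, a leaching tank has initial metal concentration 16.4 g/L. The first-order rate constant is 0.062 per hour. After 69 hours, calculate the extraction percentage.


Compute the exponent:
-k * t = -0.062 * 69 = -4.278
Remaining concentration:
C = 16.4 * exp(-4.278)
= 16.4 * 0.01387037511
= 0.2274741519 g/L
Extracted = 16.4 - 0.2274741519 = 16.17252585 g/L
Extraction % = 16.17252585 / 16.4 * 100
= 98.613%

98.613%


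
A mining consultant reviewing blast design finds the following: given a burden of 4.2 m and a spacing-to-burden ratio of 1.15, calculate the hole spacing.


Spacing = burden * ratio
= 4.2 * 1.15
= 4.83 m

4.83 m


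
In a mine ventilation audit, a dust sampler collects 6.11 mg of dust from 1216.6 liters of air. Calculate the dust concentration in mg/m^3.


5.0222 mg/m^3

Convert liters to m^3: 1 m^3 = 1000 L
Concentration = mass / volume * 1000
= 6.11 / 1216.6 * 1000
= 0.005022192997 * 1000
= 5.0222 mg/m^3


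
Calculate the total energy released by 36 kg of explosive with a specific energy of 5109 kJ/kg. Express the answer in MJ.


183.924 MJ

Energy = mass * specific_energy / 1000
= 36 * 5109 / 1000
= 183924 / 1000
= 183.924 MJ


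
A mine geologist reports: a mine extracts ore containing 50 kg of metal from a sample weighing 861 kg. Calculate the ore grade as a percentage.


Ore grade = (metal mass / ore mass) * 100
= (50 / 861) * 100
= 0.05807200929 * 100
= 5.8072%

5.8072%


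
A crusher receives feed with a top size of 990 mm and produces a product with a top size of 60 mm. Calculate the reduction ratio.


Reduction ratio = feed size / product size
= 990 / 60
= 16.5

16.5


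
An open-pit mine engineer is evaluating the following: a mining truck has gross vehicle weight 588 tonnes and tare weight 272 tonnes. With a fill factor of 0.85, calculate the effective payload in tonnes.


268.6 tonnes

Maximum payload = gross - tare
= 588 - 272 = 316 tonnes
Effective payload = max payload * fill factor
= 316 * 0.85
= 268.6 tonnes


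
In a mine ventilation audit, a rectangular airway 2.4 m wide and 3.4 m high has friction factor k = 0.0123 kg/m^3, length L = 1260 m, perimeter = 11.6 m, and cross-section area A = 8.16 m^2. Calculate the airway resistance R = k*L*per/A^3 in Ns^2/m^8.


Compute the numerator:
k * L * per = 0.0123 * 1260 * 11.6
= 179.7768
Compute the denominator:
A^3 = 8.16^3 = 543.338496
Resistance:
R = 179.7768 / 543.338496
= 0.3309 Ns^2/m^8

0.3309 Ns^2/m^8


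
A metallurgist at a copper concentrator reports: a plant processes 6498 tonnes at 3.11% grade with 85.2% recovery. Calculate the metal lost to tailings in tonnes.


Total metal in feed:
= 6498 * 3.11 / 100 = 202.0878 tonnes
Metal recovered:
= 202.0878 * 85.2 / 100 = 172.1788056 tonnes
Metal lost to tailings:
= 202.0878 - 172.1788056
= 29.909 tonnes

29.909 tonnes


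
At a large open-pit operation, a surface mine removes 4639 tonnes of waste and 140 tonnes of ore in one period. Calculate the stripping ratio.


33.1357

Stripping ratio = waste tonnage / ore tonnage
= 4639 / 140
= 33.1357


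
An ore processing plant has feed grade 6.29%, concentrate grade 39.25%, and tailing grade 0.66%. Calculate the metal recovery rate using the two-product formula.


91.038%

Using the two-product formula:
R = 100 * c * (f - t) / (f * (c - t))
Numerator = 100 * 39.25 * (6.29 - 0.66)
= 100 * 39.25 * 5.63
= 22097.75
Denominator = 6.29 * (39.25 - 0.66)
= 6.29 * 38.59
= 242.7311
R = 22097.75 / 242.7311
= 91.038%


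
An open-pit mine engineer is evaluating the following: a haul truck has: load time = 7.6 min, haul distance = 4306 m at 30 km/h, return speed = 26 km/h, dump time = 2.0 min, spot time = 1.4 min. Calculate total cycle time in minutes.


29.5489 min

Convert haul speed to m/min: 30 * 1000/60 = 500 m/min
Haul time = 4306 / 500 = 8.612 min
Convert return speed to m/min: 26 * 1000/60 = 433.3333333 m/min
Return time = 4306 / 433.3333333 = 9.936923077 min
Total cycle time:
= 7.6 + 8.612 + 2.0 + 9.936923077 + 1.4
= 29.5489 min


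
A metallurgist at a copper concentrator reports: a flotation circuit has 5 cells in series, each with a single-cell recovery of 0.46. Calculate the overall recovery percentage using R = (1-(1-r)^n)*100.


Complement of single-cell recovery:
1 - r = 1 - 0.46 = 0.54
Raise to power n:
(1 - r)^5 = 0.54^5 = 0.0459165024
Overall recovery:
R = (1 - 0.0459165024) * 100
= 95.4083%

95.4083%


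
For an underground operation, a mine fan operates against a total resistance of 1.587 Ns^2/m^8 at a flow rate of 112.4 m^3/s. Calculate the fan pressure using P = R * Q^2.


20049.7771 Pa

Compute Q^2:
Q^2 = 112.4^2 = 12633.76
Compute pressure:
P = R * Q^2 = 1.587 * 12633.76
= 20049.7771 Pa


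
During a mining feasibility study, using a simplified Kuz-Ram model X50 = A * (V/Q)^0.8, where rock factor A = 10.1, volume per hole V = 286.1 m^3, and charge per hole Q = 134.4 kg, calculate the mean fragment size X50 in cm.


18.4849 cm

Compute V/Q:
V/Q = 286.1 / 134.4 = 2.128720238
Raise to the power 0.8:
(V/Q)^0.8 = 2.128720238^0.8 = 1.830184493
Multiply by A:
X50 = 10.1 * 1.830184493
= 18.4849 cm


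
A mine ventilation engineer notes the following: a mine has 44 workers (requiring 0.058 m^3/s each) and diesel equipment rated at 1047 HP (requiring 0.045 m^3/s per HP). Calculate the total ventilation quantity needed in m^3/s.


Airflow for workers:
Q_people = 44 * 0.058 = 2.552 m^3/s
Airflow for diesel equipment:
Q_diesel = 1047 * 0.045 = 47.115 m^3/s
Total ventilation:
Q_total = 2.552 + 47.115
= 49.667 m^3/s

49.667 m^3/s


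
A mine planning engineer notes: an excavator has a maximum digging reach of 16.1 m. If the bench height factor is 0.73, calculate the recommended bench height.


Bench height = reach * factor
= 16.1 * 0.73
= 11.753 m

11.753 m


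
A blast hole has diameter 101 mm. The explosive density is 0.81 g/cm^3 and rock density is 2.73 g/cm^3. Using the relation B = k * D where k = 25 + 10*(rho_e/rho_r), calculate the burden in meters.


First, compute k:
rho_e / rho_r = 0.81 / 2.73 = 0.2967032967
k = 25 + 10 * 0.2967032967 = 27.96703297
Then, compute burden:
B = k * D / 1000 = 27.96703297 * 101 / 1000
= 2824.67033 / 1000
= 2.8247 m

2.8247 m


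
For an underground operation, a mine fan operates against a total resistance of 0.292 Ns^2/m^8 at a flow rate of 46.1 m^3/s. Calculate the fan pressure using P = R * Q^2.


Compute Q^2:
Q^2 = 46.1^2 = 2125.21
Compute pressure:
P = R * Q^2 = 0.292 * 2125.21
= 620.5613 Pa

620.5613 Pa


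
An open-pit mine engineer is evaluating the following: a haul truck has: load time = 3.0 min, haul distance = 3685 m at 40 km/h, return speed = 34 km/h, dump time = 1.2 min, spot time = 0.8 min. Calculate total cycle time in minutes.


17.0304 min

Convert haul speed to m/min: 40 * 1000/60 = 666.6666667 m/min
Haul time = 3685 / 666.6666667 = 5.5275 min
Convert return speed to m/min: 34 * 1000/60 = 566.6666667 m/min
Return time = 3685 / 566.6666667 = 6.502941176 min
Total cycle time:
= 3.0 + 5.5275 + 1.2 + 6.502941176 + 0.8
= 17.0304 min


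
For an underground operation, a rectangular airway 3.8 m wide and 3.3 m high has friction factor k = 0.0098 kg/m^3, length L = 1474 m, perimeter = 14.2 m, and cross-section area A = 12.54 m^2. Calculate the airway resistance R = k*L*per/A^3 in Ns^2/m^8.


Compute the numerator:
k * L * per = 0.0098 * 1474 * 14.2
= 205.12184
Compute the denominator:
A^3 = 12.54^3 = 1971.935064
Resistance:
R = 205.12184 / 1971.935064
= 0.104 Ns^2/m^8

0.104 Ns^2/m^8


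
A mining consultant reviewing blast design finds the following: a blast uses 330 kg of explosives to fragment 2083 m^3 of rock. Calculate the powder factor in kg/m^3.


0.1584 kg/m^3

Powder factor = explosive mass / rock volume
= 330 / 2083
= 0.1584 kg/m^3


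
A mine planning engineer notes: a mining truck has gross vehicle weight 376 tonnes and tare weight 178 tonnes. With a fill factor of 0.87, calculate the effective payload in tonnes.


172.26 tonnes

Maximum payload = gross - tare
= 376 - 178 = 198 tonnes
Effective payload = max payload * fill factor
= 198 * 0.87
= 172.26 tonnes


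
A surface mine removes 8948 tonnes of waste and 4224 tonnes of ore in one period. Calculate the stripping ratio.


2.1184

Stripping ratio = waste tonnage / ore tonnage
= 8948 / 4224
= 2.1184


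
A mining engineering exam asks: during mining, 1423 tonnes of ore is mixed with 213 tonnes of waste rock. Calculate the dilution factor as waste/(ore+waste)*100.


13.0196%

Total material = ore + waste
= 1423 + 213 = 1636 tonnes
Dilution = waste / total * 100
= 213 / 1636 * 100
= 0.130195599 * 100
= 13.0196%


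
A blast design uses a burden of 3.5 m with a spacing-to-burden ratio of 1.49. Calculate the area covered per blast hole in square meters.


18.2525 m^2

First, find the spacing:
Spacing = burden * ratio = 3.5 * 1.49
= 5.215 m
Then, calculate the area:
Area = burden * spacing = 3.5 * 5.215
= 18.2525 m^2


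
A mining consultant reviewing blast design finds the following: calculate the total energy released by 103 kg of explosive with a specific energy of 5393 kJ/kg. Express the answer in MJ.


Energy = mass * specific_energy / 1000
= 103 * 5393 / 1000
= 555479 / 1000
= 555.479 MJ

555.479 MJ


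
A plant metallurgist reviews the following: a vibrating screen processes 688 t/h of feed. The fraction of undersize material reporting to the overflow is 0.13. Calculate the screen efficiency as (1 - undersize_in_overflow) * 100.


87.0%

Screen efficiency = (1 - fraction of undersize in overflow) * 100
= (1 - 0.13) * 100
= 0.87 * 100
= 87.0%


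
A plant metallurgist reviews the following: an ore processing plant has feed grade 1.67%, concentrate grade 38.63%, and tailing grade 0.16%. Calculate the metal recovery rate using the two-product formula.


90.7952%

Using the two-product formula:
R = 100 * c * (f - t) / (f * (c - t))
Numerator = 100 * 38.63 * (1.67 - 0.16)
= 100 * 38.63 * 1.51
= 5833.13
Denominator = 1.67 * (38.63 - 0.16)
= 1.67 * 38.47
= 64.2449
R = 5833.13 / 64.2449
= 90.7952%


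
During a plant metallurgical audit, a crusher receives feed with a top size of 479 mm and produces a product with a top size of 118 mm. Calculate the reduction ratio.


4.0593

Reduction ratio = feed size / product size
= 479 / 118
= 4.0593


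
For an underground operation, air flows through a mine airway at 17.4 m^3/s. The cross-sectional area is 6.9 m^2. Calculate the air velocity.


2.5217 m/s

Velocity = flow rate / cross-sectional area
= 17.4 / 6.9
= 2.5217 m/s


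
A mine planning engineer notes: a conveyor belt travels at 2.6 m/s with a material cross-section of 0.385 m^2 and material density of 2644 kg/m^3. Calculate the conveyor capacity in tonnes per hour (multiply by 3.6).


9527.9184 t/h

Volumetric flow = speed * area
= 2.6 * 0.385 = 1.001 m^3/s
Mass flow = volumetric * density
= 1.001 * 2644 = 2646.644 kg/s
Convert to t/h: multiply by 3.6
Capacity = 2646.644 * 3.6
= 9527.9184 t/h


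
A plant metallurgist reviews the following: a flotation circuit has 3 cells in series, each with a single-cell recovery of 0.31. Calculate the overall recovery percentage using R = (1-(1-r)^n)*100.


67.1491%

Complement of single-cell recovery:
1 - r = 1 - 0.31 = 0.69
Raise to power n:
(1 - r)^3 = 0.69^3 = 0.328509
Overall recovery:
R = (1 - 0.328509) * 100
= 67.1491%


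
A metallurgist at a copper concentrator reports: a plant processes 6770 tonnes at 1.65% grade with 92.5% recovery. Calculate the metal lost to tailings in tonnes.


8.3779 tonnes

Total metal in feed:
= 6770 * 1.65 / 100 = 111.705 tonnes
Metal recovered:
= 111.705 * 92.5 / 100 = 103.327125 tonnes
Metal lost to tailings:
= 111.705 - 103.327125
= 8.3779 tonnes


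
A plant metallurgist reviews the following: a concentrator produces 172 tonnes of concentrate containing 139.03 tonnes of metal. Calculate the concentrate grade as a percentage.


80.8314%

Grade = (metal in concentrate / concentrate mass) * 100
= (139.03 / 172) * 100
= 0.8083139535 * 100
= 80.8314%


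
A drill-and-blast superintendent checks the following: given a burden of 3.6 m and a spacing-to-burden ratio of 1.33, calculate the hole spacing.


Spacing = burden * ratio
= 3.6 * 1.33
= 4.788 m

4.788 m


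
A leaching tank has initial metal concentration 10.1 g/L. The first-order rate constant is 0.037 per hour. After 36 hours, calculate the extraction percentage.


73.6051%

Compute the exponent:
-k * t = -0.037 * 36 = -1.332
Remaining concentration:
C = 10.1 * exp(-1.332)
= 10.1 * 0.2639488354
= 2.665883237 g/L
Extracted = 10.1 - 2.665883237 = 7.434116763 g/L
Extraction % = 7.434116763 / 10.1 * 100
= 73.6051%


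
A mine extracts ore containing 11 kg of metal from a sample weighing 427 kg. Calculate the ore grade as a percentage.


Ore grade = (metal mass / ore mass) * 100
= (11 / 427) * 100
= 0.02576112412 * 100
= 2.5761%

2.5761%


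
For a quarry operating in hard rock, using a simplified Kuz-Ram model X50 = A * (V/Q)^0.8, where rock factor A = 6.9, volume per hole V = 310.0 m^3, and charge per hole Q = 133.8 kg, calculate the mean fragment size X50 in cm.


Compute V/Q:
V/Q = 310.0 / 133.8 = 2.316890882
Raise to the power 0.8:
(V/Q)^0.8 = 2.316890882^0.8 = 1.958504007
Multiply by A:
X50 = 6.9 * 1.958504007
= 13.5137 cm

13.5137 cm


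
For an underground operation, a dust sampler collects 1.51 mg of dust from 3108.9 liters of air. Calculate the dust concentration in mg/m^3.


0.4857 mg/m^3

Convert liters to m^3: 1 m^3 = 1000 L
Concentration = mass / volume * 1000
= 1.51 / 3108.9 * 1000
= 0.0004857023384 * 1000
= 0.4857 mg/m^3


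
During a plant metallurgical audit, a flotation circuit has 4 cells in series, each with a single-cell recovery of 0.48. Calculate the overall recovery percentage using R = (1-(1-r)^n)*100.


92.6884%

Complement of single-cell recovery:
1 - r = 1 - 0.48 = 0.52
Raise to power n:
(1 - r)^4 = 0.52^4 = 0.07311616
Overall recovery:
R = (1 - 0.07311616) * 100
= 92.6884%


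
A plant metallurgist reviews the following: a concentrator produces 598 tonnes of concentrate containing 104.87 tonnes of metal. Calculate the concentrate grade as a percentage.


Grade = (metal in concentrate / concentrate mass) * 100
= (104.87 / 598) * 100
= 0.175367893 * 100
= 17.5368%

17.5368%


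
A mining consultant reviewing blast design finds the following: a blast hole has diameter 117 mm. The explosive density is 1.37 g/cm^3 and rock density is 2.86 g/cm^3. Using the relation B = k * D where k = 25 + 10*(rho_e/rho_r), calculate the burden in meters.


3.4855 m

First, compute k:
rho_e / rho_r = 1.37 / 2.86 = 0.479020979
k = 25 + 10 * 0.479020979 = 29.79020979
Then, compute burden:
B = k * D / 1000 = 29.79020979 * 117 / 1000
= 3485.454545 / 1000
= 3.4855 m


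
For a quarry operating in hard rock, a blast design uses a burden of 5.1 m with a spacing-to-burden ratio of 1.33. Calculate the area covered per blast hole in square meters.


34.5933 m^2

First, find the spacing:
Spacing = burden * ratio = 5.1 * 1.33
= 6.783 m
Then, calculate the area:
Area = burden * spacing = 5.1 * 6.783
= 34.5933 m^2


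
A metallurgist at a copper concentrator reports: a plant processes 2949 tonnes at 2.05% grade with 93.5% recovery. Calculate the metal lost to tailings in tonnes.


Total metal in feed:
= 2949 * 2.05 / 100 = 60.4545 tonnes
Metal recovered:
= 60.4545 * 93.5 / 100 = 56.5249575 tonnes
Metal lost to tailings:
= 60.4545 - 56.5249575
= 3.9295 tonnes

3.9295 tonnes


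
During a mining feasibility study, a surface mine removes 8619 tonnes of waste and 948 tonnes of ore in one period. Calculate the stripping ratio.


9.0918

Stripping ratio = waste tonnage / ore tonnage
= 8619 / 948
= 9.0918


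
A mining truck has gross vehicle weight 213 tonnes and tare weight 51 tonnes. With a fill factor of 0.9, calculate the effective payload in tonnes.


Maximum payload = gross - tare
= 213 - 51 = 162 tonnes
Effective payload = max payload * fill factor
= 162 * 0.9
= 145.8 tonnes

145.8 tonnes


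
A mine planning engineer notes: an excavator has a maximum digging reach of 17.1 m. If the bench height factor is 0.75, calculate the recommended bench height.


Bench height = reach * factor
= 17.1 * 0.75
= 12.825 m

12.825 m


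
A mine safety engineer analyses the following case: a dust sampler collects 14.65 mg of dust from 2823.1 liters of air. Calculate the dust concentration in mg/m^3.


Convert liters to m^3: 1 m^3 = 1000 L
Concentration = mass / volume * 1000
= 14.65 / 2823.1 * 1000
= 0.005189330877 * 1000
= 5.1893 mg/m^3

5.1893 mg/m^3


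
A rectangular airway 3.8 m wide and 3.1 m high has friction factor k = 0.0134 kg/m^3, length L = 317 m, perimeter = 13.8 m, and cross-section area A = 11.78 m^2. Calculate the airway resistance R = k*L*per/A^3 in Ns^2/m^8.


Compute the numerator:
k * L * per = 0.0134 * 317 * 13.8
= 58.61964
Compute the denominator:
A^3 = 11.78^3 = 1634.691752
Resistance:
R = 58.61964 / 1634.691752
= 0.0359 Ns^2/m^8

0.0359 Ns^2/m^8


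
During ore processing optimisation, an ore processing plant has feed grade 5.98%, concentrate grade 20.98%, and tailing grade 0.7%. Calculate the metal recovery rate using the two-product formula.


91.3419%

Using the two-product formula:
R = 100 * c * (f - t) / (f * (c - t))
Numerator = 100 * 20.98 * (5.98 - 0.7)
= 100 * 20.98 * 5.28
= 11077.44
Denominator = 5.98 * (20.98 - 0.7)
= 5.98 * 20.28
= 121.2744
R = 11077.44 / 121.2744
= 91.3419%


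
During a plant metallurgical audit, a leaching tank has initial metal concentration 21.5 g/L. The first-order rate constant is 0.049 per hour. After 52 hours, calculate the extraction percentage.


92.1762%

Compute the exponent:
-k * t = -0.049 * 52 = -2.548
Remaining concentration:
C = 21.5 * exp(-2.548)
= 21.5 * 0.0782379856
= 1.68211669 g/L
Extracted = 21.5 - 1.68211669 = 19.81788331 g/L
Extraction % = 19.81788331 / 21.5 * 100
= 92.1762%


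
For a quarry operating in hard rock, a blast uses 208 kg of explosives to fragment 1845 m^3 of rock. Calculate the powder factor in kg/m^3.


Powder factor = explosive mass / rock volume
= 208 / 1845
= 0.1127 kg/m^3

0.1127 kg/m^3


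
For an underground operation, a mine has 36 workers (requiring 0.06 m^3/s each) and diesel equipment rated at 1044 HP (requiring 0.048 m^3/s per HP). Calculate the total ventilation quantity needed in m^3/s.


52.272 m^3/s

Airflow for workers:
Q_people = 36 * 0.06 = 2.16 m^3/s
Airflow for diesel equipment:
Q_diesel = 1044 * 0.048 = 50.112 m^3/s
Total ventilation:
Q_total = 2.16 + 50.112
= 52.272 m^3/s


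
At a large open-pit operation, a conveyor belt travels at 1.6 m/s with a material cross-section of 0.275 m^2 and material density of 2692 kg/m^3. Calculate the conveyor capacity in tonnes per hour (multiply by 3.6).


4264.128 t/h

Volumetric flow = speed * area
= 1.6 * 0.275 = 0.44 m^3/s
Mass flow = volumetric * density
= 0.44 * 2692 = 1184.48 kg/s
Convert to t/h: multiply by 3.6
Capacity = 1184.48 * 3.6
= 4264.128 t/h


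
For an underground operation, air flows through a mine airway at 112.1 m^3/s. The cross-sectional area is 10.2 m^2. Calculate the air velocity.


Velocity = flow rate / cross-sectional area
= 112.1 / 10.2
= 10.9902 m/s

10.9902 m/s


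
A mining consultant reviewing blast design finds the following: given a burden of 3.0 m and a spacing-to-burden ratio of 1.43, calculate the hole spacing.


Spacing = burden * ratio
= 3.0 * 1.43
= 4.29 m

4.29 m


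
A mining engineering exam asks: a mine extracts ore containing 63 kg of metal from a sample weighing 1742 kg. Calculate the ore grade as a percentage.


Ore grade = (metal mass / ore mass) * 100
= (63 / 1742) * 100
= 0.03616532721 * 100
= 3.6165%

3.6165%


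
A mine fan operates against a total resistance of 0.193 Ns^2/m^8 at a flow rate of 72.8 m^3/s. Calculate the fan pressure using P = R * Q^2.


1022.8691 Pa

Compute Q^2:
Q^2 = 72.8^2 = 5299.84
Compute pressure:
P = R * Q^2 = 0.193 * 5299.84
= 1022.8691 Pa


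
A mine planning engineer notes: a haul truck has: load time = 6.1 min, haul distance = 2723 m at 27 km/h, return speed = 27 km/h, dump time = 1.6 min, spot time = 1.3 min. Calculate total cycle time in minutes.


21.1022 min

Convert haul speed to m/min: 27 * 1000/60 = 450 m/min
Haul time = 2723 / 450 = 6.051111111 min
Convert return speed to m/min: 27 * 1000/60 = 450 m/min
Return time = 2723 / 450 = 6.051111111 min
Total cycle time:
= 6.1 + 6.051111111 + 1.6 + 6.051111111 + 1.3
= 21.1022 min


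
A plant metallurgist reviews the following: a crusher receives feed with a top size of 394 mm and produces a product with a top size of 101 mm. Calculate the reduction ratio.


Reduction ratio = feed size / product size
= 394 / 101
= 3.901

3.901


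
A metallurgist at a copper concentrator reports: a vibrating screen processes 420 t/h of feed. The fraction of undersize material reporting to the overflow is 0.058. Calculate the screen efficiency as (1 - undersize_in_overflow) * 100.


94.2%

Screen efficiency = (1 - fraction of undersize in overflow) * 100
= (1 - 0.058) * 100
= 0.942 * 100
= 94.2%


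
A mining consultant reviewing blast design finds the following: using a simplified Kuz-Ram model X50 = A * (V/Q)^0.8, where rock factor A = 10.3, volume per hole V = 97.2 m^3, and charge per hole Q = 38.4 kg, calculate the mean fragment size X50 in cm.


Compute V/Q:
V/Q = 97.2 / 38.4 = 2.53125
Raise to the power 0.8:
(V/Q)^0.8 = 2.53125^0.8 = 2.102170961
Multiply by A:
X50 = 10.3 * 2.102170961
= 21.6524 cm

21.6524 cm


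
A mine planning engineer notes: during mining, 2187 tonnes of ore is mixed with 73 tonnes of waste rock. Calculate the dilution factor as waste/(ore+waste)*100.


3.2301%

Total material = ore + waste
= 2187 + 73 = 2260 tonnes
Dilution = waste / total * 100
= 73 / 2260 * 100
= 0.03230088496 * 100
= 3.2301%


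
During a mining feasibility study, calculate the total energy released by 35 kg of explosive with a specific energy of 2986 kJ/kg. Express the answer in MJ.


Energy = mass * specific_energy / 1000
= 35 * 2986 / 1000
= 104510 / 1000
= 104.51 MJ

104.51 MJ


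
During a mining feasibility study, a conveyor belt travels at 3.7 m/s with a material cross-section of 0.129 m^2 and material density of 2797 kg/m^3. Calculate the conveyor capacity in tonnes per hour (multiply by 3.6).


4806.0292 t/h

Volumetric flow = speed * area
= 3.7 * 0.129 = 0.4773 m^3/s
Mass flow = volumetric * density
= 0.4773 * 2797 = 1335.0081 kg/s
Convert to t/h: multiply by 3.6
Capacity = 1335.0081 * 3.6
= 4806.0292 t/h


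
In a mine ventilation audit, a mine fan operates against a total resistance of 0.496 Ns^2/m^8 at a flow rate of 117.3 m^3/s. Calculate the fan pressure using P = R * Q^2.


6824.6078 Pa

Compute Q^2:
Q^2 = 117.3^2 = 13759.29
Compute pressure:
P = R * Q^2 = 0.496 * 13759.29
= 6824.6078 Pa


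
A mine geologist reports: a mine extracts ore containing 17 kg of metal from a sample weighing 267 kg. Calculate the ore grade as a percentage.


Ore grade = (metal mass / ore mass) * 100
= (17 / 267) * 100
= 0.06367041199 * 100
= 6.367%

6.367%


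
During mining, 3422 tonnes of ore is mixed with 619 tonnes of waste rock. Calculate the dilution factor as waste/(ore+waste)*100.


15.318%

Total material = ore + waste
= 3422 + 619 = 4041 tonnes
Dilution = waste / total * 100
= 619 / 4041 * 100
= 0.153179906 * 100
= 15.318%


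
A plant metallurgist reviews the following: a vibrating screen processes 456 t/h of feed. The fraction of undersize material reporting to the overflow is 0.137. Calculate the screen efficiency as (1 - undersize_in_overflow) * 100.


86.3%

Screen efficiency = (1 - fraction of undersize in overflow) * 100
= (1 - 0.137) * 100
= 0.863 * 100
= 86.3%
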